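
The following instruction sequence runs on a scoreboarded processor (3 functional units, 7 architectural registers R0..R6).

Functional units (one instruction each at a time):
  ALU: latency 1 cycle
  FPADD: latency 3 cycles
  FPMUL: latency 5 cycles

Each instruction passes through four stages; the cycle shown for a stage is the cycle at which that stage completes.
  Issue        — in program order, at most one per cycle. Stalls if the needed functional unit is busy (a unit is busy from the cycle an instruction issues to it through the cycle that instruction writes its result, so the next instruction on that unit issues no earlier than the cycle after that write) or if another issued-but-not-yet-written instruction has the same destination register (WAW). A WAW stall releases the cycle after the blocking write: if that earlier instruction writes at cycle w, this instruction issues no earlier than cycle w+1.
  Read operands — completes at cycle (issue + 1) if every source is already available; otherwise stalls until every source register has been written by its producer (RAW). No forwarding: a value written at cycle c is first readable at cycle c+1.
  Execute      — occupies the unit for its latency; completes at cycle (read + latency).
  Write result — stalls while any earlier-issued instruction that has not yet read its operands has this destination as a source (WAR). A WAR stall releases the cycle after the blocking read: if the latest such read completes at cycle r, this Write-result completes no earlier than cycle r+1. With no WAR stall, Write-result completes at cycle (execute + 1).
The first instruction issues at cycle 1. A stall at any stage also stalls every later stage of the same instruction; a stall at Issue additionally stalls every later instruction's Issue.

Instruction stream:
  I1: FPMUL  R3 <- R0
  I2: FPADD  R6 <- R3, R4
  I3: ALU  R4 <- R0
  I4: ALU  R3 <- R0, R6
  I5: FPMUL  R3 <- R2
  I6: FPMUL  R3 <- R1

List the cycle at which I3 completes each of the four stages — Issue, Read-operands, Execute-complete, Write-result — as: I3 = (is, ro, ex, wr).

I3 = (3, 4, 5, 10)

I1: IS=1 RO=2 EX=7 WR=8
I2: IS=2 RO=9 EX=12 WR=13  [RAW R3: wait I1 write@8]
I3: IS=3 RO=4 EX=5 WR=10  [WAR R4: wait I2 read@9]
I4: IS=11 RO=14 EX=15 WR=16  [struct: ALU busy until I3 writes@10; RAW R6: wait I2 write@13]
I5: IS=17 RO=18 EX=23 WR=24  [WAW R3: wait I4 write@16]
I6: IS=25 RO=26 EX=31 WR=32  [struct: FPMUL busy until I5 writes@24]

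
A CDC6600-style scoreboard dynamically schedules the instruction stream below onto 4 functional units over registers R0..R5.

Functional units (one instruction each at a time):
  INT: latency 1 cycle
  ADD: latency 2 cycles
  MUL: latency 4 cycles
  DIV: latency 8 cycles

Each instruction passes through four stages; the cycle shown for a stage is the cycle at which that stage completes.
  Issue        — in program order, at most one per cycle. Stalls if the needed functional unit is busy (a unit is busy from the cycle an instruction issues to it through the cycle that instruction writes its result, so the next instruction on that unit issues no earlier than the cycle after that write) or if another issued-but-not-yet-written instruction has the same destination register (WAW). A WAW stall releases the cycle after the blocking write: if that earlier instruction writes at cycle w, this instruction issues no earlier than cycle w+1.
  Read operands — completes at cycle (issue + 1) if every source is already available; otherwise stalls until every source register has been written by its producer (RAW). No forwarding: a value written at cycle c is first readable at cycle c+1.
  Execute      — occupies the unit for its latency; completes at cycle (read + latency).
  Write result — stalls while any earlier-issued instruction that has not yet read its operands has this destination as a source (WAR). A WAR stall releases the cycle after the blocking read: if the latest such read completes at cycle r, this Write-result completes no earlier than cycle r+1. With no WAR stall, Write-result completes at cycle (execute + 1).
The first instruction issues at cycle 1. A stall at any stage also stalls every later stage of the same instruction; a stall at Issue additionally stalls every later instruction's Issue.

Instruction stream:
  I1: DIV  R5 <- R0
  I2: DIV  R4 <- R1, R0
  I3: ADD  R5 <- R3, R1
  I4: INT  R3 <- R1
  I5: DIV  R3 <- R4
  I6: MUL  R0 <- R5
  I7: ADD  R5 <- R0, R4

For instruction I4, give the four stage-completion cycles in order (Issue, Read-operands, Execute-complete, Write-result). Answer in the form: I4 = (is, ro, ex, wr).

I4 = (14, 15, 16, 17)

[1] I1 issues→DIV
[2] I1 reads
[10] I1 exec-done
[11] I1 writes R5
[12] I2 issues→DIV
[13] I2 reads | I3 issues→ADD
[14] I3 reads | I4 issues→INT
[15] I4 reads
[16] I3 exec-done | I4 exec-done
[17] I3 writes R5 | I4 writes R3
[21] I2 exec-done
[22] I2 writes R4
[23] I5 issues→DIV
[24] I5 reads | I6 issues→MUL
[25] I6 reads | I7 issues→ADD
[29] I6 exec-done
[30] I6 writes R0
[31] I7 reads
[32] I5 exec-done
[33] I5 writes R3 | I7 exec-done
[34] I7 writes R5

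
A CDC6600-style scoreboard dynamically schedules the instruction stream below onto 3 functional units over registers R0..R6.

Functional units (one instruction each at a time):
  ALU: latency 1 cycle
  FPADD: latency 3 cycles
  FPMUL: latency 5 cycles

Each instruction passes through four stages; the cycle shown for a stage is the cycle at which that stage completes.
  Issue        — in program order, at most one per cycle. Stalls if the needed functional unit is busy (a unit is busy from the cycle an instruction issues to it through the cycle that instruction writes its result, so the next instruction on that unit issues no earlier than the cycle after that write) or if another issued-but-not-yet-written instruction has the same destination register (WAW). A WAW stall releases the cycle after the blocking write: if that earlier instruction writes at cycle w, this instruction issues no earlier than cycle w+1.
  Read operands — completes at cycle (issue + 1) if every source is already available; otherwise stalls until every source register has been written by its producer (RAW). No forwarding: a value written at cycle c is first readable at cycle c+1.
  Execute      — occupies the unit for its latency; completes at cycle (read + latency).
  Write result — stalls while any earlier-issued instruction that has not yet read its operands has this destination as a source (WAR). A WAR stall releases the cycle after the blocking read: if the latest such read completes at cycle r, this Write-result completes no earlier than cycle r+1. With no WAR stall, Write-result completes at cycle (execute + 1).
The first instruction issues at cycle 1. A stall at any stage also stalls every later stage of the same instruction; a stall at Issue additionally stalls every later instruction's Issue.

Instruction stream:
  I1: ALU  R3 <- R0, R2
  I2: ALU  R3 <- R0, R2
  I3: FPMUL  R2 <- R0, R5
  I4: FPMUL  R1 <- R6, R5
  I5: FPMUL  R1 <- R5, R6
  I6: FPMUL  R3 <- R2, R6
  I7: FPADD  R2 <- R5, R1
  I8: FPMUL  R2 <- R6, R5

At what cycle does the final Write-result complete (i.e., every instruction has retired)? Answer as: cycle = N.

I1  is:1  ro:2  ex:3  wr:4
I2  is:5  ro:6  ex:7  wr:8  — struct: ALU busy until I1 writes@4
I3  is:6  ro:7  ex:12  wr:13
I4  is:14  ro:15  ex:20  wr:21  — struct: FPMUL busy until I3 writes@13
I5  is:22  ro:23  ex:28  wr:29  — struct: FPMUL busy until I4 writes@21
I6  is:30  ro:31  ex:36  wr:37  — struct: FPMUL busy until I5 writes@29
I7  is:31  ro:32  ex:35  wr:36
I8  is:38  ro:39  ex:44  wr:45  — struct: FPMUL busy until I6 writes@37

cycle = 45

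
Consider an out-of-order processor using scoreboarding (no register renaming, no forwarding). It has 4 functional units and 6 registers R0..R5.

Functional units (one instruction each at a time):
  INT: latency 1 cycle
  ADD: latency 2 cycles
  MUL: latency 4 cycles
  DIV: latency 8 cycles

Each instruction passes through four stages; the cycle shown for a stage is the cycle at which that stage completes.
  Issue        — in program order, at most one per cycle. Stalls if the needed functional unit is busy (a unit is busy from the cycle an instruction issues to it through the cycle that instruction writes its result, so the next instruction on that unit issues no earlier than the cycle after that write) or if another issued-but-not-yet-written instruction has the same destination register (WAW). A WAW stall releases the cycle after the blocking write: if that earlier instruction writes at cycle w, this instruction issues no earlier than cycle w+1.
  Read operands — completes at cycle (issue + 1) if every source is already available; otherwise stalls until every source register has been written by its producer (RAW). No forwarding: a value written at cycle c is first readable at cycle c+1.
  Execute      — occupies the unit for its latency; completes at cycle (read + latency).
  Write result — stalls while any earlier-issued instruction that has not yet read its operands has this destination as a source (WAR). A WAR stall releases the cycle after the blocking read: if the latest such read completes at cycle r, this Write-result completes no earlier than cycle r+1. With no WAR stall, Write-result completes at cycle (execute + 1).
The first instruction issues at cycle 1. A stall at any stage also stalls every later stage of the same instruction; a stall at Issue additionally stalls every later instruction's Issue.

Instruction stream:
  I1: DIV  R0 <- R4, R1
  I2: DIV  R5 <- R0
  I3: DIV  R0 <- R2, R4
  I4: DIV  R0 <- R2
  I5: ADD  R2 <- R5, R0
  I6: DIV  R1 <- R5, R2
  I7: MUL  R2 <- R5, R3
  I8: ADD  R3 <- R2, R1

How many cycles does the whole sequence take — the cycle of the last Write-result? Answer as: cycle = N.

cycle 1: issue I1 (DIV)
cycle 2: I1 read-ops
cycle 10: I1 finished on DIV
cycle 11: I1→R0
cycle 12: issue I2 (DIV)
cycle 13: I2 read-ops
cycle 21: I2 finished on DIV
cycle 22: I2→R5
cycle 23: issue I3 (DIV)
cycle 24: I3 read-ops
cycle 32: I3 finished on DIV
cycle 33: I3→R0
cycle 34: issue I4 (DIV)
cycle 35: I4 read-ops | issue I5 (ADD)
cycle 43: I4 finished on DIV
cycle 44: I4→R0
cycle 45: I5 read-ops | issue I6 (DIV)
cycle 47: I5 finished on ADD
cycle 48: I5→R2
cycle 49: I6 read-ops | issue I7 (MUL)
cycle 50: I7 read-ops | issue I8 (ADD)
cycle 54: I7 finished on MUL
cycle 55: I7→R2
cycle 57: I6 finished on DIV
cycle 58: I6→R1
cycle 59: I8 read-ops
cycle 61: I8 finished on ADD
cycle 62: I8→R3

cycle = 62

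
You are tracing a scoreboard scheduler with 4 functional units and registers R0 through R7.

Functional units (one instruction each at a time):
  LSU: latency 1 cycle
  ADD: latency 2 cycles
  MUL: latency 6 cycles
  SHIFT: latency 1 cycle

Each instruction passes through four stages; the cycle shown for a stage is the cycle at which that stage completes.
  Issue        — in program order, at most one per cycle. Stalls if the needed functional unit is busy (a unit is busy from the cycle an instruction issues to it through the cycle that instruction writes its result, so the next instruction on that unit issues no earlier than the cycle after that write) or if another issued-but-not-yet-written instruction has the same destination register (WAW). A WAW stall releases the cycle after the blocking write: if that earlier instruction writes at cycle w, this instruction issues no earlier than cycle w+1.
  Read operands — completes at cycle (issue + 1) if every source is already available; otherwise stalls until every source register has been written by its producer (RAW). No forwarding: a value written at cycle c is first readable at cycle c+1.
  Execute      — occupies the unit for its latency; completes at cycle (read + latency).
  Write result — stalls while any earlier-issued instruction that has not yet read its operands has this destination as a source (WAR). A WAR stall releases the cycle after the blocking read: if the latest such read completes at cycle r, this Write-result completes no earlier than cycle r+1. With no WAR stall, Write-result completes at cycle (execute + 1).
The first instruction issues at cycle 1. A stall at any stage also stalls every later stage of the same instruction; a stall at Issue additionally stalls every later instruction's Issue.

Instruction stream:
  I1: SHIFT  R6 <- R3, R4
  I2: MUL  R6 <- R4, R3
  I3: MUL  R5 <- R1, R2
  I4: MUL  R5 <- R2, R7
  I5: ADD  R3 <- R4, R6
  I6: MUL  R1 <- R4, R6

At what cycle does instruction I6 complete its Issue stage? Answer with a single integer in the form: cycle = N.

1) issue 1, read 2, done 3, write 4
2) issue 5, read 6, done 12, write 13  <WAW R6: wait I1 write@4>
3) issue 14, read 15, done 21, write 22  <struct: MUL busy until I2 writes@13>
4) issue 23, read 24, done 30, write 31  <struct: MUL busy until I3 writes@22>
5) issue 24, read 25, done 27, write 28
6) issue 32, read 33, done 39, write 40  <struct: MUL busy until I4 writes@31>

cycle = 32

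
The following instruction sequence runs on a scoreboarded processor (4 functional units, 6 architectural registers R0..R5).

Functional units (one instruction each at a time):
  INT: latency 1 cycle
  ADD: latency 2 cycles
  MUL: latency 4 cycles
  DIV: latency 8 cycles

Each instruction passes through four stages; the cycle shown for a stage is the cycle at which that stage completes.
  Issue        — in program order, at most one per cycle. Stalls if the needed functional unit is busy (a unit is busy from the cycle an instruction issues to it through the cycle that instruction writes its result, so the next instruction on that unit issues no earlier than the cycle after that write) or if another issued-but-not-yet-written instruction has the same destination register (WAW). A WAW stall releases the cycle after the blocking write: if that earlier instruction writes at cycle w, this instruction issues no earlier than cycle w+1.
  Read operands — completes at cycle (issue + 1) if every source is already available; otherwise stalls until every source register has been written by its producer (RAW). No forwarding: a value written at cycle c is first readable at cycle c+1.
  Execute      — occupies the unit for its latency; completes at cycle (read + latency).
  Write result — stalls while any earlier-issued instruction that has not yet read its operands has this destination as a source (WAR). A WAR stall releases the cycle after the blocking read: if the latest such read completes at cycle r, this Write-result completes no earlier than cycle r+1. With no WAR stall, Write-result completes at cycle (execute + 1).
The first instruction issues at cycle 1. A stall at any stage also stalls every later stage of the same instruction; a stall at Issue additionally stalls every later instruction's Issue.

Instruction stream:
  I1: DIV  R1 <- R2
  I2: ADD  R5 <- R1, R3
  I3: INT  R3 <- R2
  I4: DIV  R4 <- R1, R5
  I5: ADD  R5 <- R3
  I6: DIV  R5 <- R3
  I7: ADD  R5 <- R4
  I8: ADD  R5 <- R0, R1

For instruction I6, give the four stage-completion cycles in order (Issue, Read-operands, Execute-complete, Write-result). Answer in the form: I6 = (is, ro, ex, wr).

I6 = (26, 27, 35, 36)

t=1  issue I1 (DIV)
t=2  I1 read-ops · issue I2 (ADD)
t=3  issue I3 (INT)
t=4  I3 read-ops
t=5  I3 finished on INT
t=10  I1 finished on DIV
t=11  I1→R1
t=12  I2 read-ops · issue I4 (DIV)
t=13  I3→R3
t=14  I2 finished on ADD
t=15  I2→R5
t=16  I4 read-ops · issue I5 (ADD)
t=17  I5 read-ops
t=19  I5 finished on ADD
t=20  I5→R5
t=24  I4 finished on DIV
t=25  I4→R4
t=26  issue I6 (DIV)
t=27  I6 read-ops
t=35  I6 finished on DIV
t=36  I6→R5
t=37  issue I7 (ADD)
t=38  I7 read-ops
t=40  I7 finished on ADD
t=41  I7→R5
t=42  issue I8 (ADD)
t=43  I8 read-ops
t=45  I8 finished on ADD
t=46  I8→R5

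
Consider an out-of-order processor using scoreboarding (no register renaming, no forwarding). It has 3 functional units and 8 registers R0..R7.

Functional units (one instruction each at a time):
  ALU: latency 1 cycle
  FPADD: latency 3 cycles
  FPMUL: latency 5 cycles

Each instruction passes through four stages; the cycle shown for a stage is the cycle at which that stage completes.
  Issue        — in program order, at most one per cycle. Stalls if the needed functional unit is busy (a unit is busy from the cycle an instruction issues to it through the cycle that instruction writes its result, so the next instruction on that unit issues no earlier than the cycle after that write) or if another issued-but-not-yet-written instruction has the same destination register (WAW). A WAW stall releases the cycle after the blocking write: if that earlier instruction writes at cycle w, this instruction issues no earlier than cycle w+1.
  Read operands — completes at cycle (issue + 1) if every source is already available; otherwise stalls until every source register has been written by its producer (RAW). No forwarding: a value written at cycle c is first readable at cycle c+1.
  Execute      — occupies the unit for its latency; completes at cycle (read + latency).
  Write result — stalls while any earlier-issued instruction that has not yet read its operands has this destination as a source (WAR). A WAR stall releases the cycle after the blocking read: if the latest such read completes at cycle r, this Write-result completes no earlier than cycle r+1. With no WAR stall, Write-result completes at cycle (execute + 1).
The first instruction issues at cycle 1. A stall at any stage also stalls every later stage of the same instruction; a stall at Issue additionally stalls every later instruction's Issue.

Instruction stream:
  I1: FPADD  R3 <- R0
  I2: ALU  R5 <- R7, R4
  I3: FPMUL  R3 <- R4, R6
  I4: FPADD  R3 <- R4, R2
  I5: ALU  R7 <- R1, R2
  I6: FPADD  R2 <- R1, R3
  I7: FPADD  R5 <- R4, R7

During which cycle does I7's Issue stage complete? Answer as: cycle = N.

cycle = 27

I1 -> (1, 2, 5, 6)
I2 -> (2, 3, 4, 5)
I3 -> (7, 8, 13, 14)  // WAW R3: wait I1 write@6
I4 -> (15, 16, 19, 20)  // WAW R3: wait I3 write@14
I5 -> (16, 17, 18, 19)
I6 -> (21, 22, 25, 26)  // struct: FPADD busy until I4 writes@20
I7 -> (27, 28, 31, 32)  // struct: FPADD busy until I6 writes@26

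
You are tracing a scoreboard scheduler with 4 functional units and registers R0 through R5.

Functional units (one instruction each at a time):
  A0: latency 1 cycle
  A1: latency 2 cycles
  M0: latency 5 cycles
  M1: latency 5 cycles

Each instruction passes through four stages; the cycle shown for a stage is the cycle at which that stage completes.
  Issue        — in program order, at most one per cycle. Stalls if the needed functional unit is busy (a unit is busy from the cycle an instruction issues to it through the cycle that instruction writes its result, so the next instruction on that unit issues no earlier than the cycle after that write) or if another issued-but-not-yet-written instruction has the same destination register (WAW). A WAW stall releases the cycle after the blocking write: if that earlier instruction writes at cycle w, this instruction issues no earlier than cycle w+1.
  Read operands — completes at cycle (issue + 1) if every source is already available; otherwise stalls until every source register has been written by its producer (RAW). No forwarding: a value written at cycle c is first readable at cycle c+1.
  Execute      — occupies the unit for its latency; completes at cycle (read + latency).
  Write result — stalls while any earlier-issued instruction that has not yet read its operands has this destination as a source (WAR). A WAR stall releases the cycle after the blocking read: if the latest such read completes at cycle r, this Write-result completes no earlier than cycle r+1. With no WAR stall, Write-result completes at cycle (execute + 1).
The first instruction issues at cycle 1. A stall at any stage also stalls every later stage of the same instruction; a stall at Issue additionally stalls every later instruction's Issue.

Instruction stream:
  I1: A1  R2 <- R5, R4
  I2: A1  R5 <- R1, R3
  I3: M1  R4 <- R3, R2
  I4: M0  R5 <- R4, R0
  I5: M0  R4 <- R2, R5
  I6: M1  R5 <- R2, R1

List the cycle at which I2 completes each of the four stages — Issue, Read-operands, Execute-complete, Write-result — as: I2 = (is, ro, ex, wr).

cycle 1: I1 dispatched to A1
cycle 2: I1 operands ready
cycle 4: I1 complete
cycle 5: R2←I1
cycle 6: I2 dispatched to A1
cycle 7: I2 operands ready; I3 dispatched to M1
cycle 8: I3 operands ready
cycle 9: I2 complete
cycle 10: R5←I2
cycle 11: I4 dispatched to M0
cycle 13: I3 complete
cycle 14: R4←I3
cycle 15: I4 operands ready
cycle 20: I4 complete
cycle 21: R5←I4
cycle 22: I5 dispatched to M0
cycle 23: I5 operands ready; I6 dispatched to M1
cycle 24: I6 operands ready
cycle 28: I5 complete
cycle 29: R4←I5; I6 complete
cycle 30: R5←I6

I2 = (6, 7, 9, 10)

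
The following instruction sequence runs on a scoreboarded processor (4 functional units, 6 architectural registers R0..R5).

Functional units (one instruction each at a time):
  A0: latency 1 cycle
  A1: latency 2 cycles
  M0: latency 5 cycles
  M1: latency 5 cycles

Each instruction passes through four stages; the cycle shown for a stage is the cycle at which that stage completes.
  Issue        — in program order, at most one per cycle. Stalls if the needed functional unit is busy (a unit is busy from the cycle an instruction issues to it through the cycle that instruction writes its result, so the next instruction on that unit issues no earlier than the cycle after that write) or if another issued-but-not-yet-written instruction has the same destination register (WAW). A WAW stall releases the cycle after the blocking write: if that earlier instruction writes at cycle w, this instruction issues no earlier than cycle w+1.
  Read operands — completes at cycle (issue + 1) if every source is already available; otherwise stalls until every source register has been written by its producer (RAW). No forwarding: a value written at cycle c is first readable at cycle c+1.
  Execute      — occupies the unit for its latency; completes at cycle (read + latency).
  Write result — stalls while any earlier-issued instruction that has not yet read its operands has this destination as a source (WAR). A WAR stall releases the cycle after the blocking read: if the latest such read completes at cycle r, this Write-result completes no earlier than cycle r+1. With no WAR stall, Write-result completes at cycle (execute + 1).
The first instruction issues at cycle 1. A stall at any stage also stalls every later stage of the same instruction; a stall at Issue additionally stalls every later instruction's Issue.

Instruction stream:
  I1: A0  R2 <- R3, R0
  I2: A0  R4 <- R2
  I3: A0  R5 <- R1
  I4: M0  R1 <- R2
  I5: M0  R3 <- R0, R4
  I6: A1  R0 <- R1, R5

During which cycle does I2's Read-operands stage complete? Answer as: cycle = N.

c1: I1 issues→A0
c2: I1 reads
c3: I1 exec-done
c4: I1 writes R2
c5: I2 issues→A0
c6: I2 reads
c7: I2 exec-done
c8: I2 writes R4
c9: I3 issues→A0
c10: I3 reads · I4 issues→M0
c11: I3 exec-done · I4 reads
c12: I3 writes R5
c16: I4 exec-done
c17: I4 writes R1
c18: I5 issues→M0
c19: I5 reads · I6 issues→A1
c20: I6 reads
c22: I6 exec-done
c23: I6 writes R0
c24: I5 exec-done
c25: I5 writes R3

cycle = 6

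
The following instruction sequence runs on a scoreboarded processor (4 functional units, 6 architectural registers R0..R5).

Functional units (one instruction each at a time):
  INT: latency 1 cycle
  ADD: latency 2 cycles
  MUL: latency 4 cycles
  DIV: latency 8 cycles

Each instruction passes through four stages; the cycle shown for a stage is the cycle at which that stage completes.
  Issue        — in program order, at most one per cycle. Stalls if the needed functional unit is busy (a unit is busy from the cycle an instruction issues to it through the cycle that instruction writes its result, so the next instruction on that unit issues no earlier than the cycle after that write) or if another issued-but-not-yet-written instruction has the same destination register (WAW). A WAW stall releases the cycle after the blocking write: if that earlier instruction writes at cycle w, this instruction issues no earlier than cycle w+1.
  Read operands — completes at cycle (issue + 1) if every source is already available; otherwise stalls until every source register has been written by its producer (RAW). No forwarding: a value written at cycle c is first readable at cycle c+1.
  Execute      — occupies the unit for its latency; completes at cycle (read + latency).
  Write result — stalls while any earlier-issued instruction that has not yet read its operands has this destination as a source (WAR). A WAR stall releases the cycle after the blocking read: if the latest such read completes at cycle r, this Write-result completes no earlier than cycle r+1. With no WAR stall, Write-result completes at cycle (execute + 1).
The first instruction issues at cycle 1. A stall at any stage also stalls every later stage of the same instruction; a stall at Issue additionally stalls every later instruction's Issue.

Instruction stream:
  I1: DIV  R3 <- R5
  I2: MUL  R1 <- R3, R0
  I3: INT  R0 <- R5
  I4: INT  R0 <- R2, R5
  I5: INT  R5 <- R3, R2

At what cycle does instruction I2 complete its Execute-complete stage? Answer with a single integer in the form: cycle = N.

cycle 1: I1 issues→DIV
cycle 2: I1 reads · I2 issues→MUL
cycle 3: I3 issues→INT
cycle 4: I3 reads
cycle 5: I3 exec-done
cycle 10: I1 exec-done
cycle 11: I1 writes R3
cycle 12: I2 reads
cycle 13: I3 writes R0
cycle 14: I4 issues→INT
cycle 15: I4 reads
cycle 16: I2 exec-done · I4 exec-done
cycle 17: I2 writes R1 · I4 writes R0
cycle 18: I5 issues→INT
cycle 19: I5 reads
cycle 20: I5 exec-done
cycle 21: I5 writes R5

cycle = 16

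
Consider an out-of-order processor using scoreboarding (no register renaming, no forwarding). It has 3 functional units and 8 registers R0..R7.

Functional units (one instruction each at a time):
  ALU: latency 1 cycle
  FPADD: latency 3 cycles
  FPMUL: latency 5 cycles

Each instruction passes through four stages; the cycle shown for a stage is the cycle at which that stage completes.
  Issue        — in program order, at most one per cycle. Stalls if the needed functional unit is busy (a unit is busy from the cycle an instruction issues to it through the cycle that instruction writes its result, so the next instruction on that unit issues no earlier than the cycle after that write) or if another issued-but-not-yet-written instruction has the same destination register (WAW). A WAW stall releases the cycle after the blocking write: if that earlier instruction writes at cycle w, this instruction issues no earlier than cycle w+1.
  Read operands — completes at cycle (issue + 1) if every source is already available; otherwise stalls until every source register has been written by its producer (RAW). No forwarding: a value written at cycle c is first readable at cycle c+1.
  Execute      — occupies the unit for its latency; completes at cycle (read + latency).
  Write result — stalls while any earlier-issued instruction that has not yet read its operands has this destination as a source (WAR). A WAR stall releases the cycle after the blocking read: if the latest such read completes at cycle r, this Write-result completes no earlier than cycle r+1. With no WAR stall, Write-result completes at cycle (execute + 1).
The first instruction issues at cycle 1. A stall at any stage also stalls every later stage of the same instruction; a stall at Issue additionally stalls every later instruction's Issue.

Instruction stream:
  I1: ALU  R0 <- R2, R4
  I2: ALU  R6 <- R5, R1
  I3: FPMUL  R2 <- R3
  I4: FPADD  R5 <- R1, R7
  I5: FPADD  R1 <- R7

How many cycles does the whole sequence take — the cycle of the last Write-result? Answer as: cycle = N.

t=1  issue I1 (ALU)
t=2  I1 read-ops
t=3  I1 finished on ALU
t=4  I1→R0
t=5  issue I2 (ALU)
t=6  I2 read-ops · issue I3 (FPMUL)
t=7  I2 finished on ALU · I3 read-ops · issue I4 (FPADD)
t=8  I2→R6 · I4 read-ops
t=11  I4 finished on FPADD
t=12  I3 finished on FPMUL · I4→R5
t=13  I3→R2 · issue I5 (FPADD)
t=14  I5 read-ops
t=17  I5 finished on FPADD
t=18  I5→R1

cycle = 18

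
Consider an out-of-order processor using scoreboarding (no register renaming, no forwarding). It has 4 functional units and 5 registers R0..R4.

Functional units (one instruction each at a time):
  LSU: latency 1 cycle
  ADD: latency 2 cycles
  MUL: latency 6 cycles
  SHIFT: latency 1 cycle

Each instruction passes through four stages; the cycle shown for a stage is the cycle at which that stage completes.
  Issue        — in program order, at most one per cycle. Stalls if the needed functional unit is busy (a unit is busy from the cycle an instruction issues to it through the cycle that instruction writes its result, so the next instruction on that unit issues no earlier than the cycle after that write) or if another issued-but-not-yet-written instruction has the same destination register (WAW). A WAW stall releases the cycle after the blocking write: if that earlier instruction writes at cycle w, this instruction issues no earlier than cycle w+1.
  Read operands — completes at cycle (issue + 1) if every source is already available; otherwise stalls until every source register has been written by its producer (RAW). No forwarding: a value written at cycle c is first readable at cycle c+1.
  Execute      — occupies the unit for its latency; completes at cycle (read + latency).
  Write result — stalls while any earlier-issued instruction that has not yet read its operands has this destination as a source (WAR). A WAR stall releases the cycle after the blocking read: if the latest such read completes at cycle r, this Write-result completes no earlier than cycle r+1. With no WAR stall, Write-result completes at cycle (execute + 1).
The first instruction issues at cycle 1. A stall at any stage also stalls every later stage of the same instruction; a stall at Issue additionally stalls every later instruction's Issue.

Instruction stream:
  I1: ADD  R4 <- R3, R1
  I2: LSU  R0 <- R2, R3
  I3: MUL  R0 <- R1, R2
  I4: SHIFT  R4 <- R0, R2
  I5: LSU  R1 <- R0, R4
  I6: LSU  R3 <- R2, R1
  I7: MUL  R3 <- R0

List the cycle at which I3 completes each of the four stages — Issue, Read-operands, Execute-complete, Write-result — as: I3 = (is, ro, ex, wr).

I3 = (6, 7, 13, 14)

1) issue 1, read 2, done 4, write 5
2) issue 2, read 3, done 4, write 5
3) issue 6, read 7, done 13, write 14  <WAW R0: wait I2 write@5>
4) issue 7, read 15, done 16, write 17  <RAW R0: wait I3 write@14>
5) issue 8, read 18, done 19, write 20  <RAW R4: wait I4 write@17>
6) issue 21, read 22, done 23, write 24  <struct: LSU busy until I5 writes@20>
7) issue 25, read 26, done 32, write 33  <WAW R3: wait I6 write@24>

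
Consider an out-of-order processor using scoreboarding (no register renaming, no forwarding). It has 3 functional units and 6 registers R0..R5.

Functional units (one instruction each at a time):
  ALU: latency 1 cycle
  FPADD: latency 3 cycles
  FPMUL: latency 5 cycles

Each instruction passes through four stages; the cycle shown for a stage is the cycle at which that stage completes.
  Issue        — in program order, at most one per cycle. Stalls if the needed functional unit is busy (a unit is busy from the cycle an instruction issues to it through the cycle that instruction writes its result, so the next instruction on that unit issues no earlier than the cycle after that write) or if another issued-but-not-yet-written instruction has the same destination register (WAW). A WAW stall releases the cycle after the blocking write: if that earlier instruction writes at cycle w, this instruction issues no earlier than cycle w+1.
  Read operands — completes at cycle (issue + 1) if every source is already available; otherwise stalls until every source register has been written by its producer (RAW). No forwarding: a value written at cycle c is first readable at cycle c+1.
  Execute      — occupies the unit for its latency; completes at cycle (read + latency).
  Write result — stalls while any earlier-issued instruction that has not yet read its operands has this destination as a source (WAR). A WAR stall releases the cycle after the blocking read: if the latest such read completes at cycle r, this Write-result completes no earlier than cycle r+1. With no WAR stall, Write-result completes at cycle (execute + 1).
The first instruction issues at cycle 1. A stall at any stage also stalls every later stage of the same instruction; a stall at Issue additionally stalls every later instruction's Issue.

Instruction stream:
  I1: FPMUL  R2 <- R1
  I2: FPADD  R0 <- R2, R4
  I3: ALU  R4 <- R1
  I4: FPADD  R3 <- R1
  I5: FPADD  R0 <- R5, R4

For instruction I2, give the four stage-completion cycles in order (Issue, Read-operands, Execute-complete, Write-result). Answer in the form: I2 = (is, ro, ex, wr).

I2 = (2, 9, 12, 13)

I1: IS=1 RO=2 EX=7 WR=8
I2: IS=2 RO=9 EX=12 WR=13  [RAW R2: wait I1 write@8]
I3: IS=3 RO=4 EX=5 WR=10  [WAR R4: wait I2 read@9]
I4: IS=14 RO=15 EX=18 WR=19  [struct: FPADD busy until I2 writes@13]
I5: IS=20 RO=21 EX=24 WR=25  [struct: FPADD busy until I4 writes@19]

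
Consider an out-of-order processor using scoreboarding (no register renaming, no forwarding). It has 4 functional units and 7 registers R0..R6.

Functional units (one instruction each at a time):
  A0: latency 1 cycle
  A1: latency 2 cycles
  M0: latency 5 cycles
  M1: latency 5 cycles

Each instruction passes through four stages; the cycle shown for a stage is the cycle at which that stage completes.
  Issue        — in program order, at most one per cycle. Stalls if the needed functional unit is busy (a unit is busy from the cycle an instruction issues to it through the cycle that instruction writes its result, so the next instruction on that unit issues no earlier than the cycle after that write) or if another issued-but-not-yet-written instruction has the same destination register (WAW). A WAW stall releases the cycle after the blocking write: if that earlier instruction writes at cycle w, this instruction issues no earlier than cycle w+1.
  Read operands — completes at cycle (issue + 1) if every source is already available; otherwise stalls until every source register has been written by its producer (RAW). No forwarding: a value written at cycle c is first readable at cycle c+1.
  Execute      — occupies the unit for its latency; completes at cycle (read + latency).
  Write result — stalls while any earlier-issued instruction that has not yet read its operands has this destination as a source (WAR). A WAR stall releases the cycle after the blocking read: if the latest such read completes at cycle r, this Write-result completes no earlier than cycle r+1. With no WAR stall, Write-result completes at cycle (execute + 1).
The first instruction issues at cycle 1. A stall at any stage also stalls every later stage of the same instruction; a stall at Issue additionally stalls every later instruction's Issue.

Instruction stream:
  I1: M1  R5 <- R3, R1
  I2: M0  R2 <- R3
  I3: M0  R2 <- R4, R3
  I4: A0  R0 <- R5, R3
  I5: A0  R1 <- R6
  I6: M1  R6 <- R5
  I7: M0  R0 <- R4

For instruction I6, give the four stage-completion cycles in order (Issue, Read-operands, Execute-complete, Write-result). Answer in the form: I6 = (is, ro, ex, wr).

I6 = (16, 17, 22, 23)

  I1 | 1 | 2 | 7 | 8
  I2 | 2 | 3 | 8 | 9
  I3 | 10 | 11 | 16 | 17   struct: M0 busy until I2 writes@9
  I4 | 11 | 12 | 13 | 14
  I5 | 15 | 16 | 17 | 18   struct: A0 busy until I4 writes@14
  I6 | 16 | 17 | 22 | 23
  I7 | 18 | 19 | 24 | 25   struct: M0 busy until I3 writes@17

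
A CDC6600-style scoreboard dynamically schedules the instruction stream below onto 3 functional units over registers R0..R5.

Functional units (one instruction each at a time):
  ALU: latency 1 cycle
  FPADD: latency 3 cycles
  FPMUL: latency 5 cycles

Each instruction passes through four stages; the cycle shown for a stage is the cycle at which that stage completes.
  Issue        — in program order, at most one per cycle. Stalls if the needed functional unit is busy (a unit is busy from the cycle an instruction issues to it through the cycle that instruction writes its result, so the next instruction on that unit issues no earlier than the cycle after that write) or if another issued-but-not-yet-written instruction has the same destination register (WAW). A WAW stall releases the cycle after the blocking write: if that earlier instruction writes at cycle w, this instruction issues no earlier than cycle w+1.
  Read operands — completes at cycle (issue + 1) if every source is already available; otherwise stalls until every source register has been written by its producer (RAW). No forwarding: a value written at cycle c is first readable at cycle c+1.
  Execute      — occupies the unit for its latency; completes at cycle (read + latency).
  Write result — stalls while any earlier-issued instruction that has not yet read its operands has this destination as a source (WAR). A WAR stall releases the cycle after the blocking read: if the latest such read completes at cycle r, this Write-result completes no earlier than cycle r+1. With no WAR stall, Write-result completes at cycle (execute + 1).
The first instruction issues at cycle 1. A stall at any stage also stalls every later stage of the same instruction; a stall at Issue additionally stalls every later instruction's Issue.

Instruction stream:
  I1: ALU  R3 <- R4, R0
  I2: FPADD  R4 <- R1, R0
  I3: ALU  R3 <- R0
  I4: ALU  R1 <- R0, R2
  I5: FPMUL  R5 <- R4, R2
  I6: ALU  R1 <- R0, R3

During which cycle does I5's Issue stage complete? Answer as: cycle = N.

cycle = 10

1) issue 1, read 2, done 3, write 4
2) issue 2, read 3, done 6, write 7
3) issue 5, read 6, done 7, write 8  <struct: ALU busy until I1 writes@4>
4) issue 9, read 10, done 11, write 12  <struct: ALU busy until I3 writes@8>
5) issue 10, read 11, done 16, write 17
6) issue 13, read 14, done 15, write 16  <struct: ALU busy until I4 writes@12>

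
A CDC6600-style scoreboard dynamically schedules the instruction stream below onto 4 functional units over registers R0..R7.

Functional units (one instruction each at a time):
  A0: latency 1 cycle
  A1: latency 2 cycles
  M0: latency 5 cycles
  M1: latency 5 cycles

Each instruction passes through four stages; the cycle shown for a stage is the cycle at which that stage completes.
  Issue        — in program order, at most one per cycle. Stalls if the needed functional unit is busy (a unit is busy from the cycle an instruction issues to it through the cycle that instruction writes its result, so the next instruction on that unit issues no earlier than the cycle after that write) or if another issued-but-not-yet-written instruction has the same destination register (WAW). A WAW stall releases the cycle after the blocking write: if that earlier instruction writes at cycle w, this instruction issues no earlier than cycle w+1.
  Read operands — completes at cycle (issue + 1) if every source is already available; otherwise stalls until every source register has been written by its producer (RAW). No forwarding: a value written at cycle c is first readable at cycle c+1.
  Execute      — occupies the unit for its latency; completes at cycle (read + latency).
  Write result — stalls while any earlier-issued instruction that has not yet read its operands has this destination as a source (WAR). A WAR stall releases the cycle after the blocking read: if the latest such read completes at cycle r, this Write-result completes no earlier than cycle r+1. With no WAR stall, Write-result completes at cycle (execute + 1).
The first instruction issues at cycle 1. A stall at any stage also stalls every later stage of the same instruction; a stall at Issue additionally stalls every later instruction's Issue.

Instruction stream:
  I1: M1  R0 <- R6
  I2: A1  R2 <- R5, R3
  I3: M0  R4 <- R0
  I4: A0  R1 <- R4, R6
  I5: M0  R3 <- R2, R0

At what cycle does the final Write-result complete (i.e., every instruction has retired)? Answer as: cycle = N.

cycle 1: I1 dispatched to M1
cycle 2: I1 operands ready; I2 dispatched to A1
cycle 3: I2 operands ready; I3 dispatched to M0
cycle 4: I4 dispatched to A0
cycle 5: I2 complete
cycle 6: R2←I2
cycle 7: I1 complete
cycle 8: R0←I1
cycle 9: I3 operands ready
cycle 14: I3 complete
cycle 15: R4←I3
cycle 16: I4 operands ready; I5 dispatched to M0
cycle 17: I4 complete; I5 operands ready
cycle 18: R1←I4
cycle 22: I5 complete
cycle 23: R3←I5

cycle = 23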